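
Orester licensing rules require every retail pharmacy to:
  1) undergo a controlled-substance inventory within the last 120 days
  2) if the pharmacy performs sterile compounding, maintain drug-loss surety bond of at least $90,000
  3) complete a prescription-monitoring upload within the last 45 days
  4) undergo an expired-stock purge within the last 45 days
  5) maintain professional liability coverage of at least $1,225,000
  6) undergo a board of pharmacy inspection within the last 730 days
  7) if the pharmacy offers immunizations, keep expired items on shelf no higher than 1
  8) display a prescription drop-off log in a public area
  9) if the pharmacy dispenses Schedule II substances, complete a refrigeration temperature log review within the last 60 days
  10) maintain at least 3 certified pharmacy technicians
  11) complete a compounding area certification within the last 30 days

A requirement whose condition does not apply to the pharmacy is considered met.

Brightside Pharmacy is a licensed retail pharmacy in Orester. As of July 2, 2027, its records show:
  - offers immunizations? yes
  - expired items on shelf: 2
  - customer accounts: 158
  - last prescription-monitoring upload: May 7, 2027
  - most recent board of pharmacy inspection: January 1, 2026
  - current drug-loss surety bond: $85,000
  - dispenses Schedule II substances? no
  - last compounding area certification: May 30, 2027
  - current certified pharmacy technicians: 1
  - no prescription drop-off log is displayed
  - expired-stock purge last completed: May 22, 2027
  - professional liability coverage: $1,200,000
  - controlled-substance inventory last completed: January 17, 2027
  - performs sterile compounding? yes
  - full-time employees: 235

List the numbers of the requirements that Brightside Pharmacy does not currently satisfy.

1, 2, 3, 5, 7, 8, 10, 11

1. controlled-substance inventory 166 days ago vs limit 120 → not met
2. condition 'performs sterile compounding' holds; drug-loss surety bond $85,000 < $90,000 → not met
3. prescription-monitoring upload 56 days ago vs limit 45 → not met
4. expired-stock purge 41 days ago vs limit 45 → met
5. professional liability coverage $1,200,000 < $1,225,000 → not met
6. board of pharmacy inspection 547 days ago vs limit 730 → met
7. condition 'offers immunizations' holds; expired items on shelf 2 > 1 → not met
8. prescription drop-off log absent → not met
9. condition 'dispenses Schedule II substances' does not hold → requirement n/a → met
10. certified pharmacy technicians 1 < 3 → not met
11. compounding area certification 33 days ago vs limit 30 → not met
Not met: 1, 2, 3, 5, 7, 8, 10, 11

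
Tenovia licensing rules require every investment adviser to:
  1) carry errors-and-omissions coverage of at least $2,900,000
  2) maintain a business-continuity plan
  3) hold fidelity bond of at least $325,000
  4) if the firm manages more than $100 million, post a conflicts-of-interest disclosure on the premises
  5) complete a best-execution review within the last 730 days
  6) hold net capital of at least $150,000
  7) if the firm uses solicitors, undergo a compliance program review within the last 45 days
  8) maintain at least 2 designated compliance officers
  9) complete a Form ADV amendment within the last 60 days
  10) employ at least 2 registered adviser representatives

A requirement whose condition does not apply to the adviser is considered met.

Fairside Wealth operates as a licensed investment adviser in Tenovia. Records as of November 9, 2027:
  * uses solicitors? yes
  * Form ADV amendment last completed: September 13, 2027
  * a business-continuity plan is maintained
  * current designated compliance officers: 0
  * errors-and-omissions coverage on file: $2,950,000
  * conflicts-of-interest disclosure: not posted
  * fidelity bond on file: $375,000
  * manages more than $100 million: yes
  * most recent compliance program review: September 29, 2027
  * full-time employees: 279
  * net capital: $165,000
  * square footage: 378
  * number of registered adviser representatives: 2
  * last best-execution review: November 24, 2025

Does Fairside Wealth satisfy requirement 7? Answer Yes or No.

Yes

7. condition 'uses solicitors' holds; compliance program review 41 days ago vs limit 45 → met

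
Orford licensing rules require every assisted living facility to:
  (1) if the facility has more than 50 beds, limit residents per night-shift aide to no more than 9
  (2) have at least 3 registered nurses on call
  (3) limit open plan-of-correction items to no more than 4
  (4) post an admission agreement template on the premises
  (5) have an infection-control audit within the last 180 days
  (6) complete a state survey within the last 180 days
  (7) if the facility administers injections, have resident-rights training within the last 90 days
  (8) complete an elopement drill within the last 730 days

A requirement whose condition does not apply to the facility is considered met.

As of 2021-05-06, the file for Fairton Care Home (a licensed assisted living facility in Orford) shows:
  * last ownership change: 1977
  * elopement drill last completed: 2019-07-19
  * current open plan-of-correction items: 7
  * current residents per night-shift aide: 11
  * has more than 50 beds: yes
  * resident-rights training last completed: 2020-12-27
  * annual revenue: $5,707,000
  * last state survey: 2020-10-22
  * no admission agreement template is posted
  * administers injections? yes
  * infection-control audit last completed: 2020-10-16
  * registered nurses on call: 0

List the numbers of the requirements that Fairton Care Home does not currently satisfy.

1. condition 'has more than 50 beds' holds; residents per night-shift aide 11 > 9 → not met
2. registered nurses on call 0 < 3 → not met
3. open plan-of-correction items 7 > 4 → not met
4. admission agreement template absent → not met
5. infection-control audit 202 days ago vs limit 180 → not met
6. state survey 196 days ago vs limit 180 → not met
7. condition 'administers injections' holds; resident-rights training 130 days ago vs limit 90 → not met
8. elopement drill 657 days ago vs limit 730 → met
Not met: 1, 2, 3, 4, 5, 6, 7

1, 2, 3, 4, 5, 6, 7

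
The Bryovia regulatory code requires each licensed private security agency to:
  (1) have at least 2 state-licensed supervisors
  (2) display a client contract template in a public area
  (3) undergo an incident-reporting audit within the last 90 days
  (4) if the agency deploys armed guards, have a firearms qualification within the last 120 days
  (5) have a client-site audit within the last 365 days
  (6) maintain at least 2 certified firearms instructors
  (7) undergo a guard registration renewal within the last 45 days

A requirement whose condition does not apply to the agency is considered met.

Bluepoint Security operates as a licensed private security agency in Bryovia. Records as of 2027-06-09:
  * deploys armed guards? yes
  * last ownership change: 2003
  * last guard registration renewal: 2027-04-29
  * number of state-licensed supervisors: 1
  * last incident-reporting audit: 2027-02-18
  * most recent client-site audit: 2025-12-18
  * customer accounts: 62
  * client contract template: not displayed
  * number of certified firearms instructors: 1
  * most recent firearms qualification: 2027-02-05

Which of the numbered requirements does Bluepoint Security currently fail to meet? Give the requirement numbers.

1, 2, 3, 4, 5, 6

1. state-licensed supervisors 1 < 2 → not met
2. client contract template absent → not met
3. incident-reporting audit 111 days ago vs limit 90 → not met
4. condition 'deploys armed guards' holds; firearms qualification 124 days ago vs limit 120 → not met
5. client-site audit 538 days ago vs limit 365 → not met
6. certified firearms instructors 1 < 2 → not met
7. guard registration renewal 41 days ago vs limit 45 → met
Not met: 1, 2, 3, 4, 5, 6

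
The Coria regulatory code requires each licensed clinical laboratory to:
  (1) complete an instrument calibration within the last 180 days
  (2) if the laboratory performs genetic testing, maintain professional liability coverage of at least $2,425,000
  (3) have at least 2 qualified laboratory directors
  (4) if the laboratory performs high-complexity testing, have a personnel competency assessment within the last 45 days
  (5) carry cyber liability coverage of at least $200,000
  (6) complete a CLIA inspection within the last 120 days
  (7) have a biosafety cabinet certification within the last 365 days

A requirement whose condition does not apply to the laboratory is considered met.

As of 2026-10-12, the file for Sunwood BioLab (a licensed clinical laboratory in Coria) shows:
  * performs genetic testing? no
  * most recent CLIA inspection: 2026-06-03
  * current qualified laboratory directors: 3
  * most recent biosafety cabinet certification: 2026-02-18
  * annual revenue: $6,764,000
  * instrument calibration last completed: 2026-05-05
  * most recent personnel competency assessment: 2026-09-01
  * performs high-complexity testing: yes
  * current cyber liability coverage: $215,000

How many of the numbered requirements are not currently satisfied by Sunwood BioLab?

1

1. instrument calibration 160 days ago vs limit 180 → met
2. condition 'performs genetic testing' does not hold → requirement n/a → met
3. qualified laboratory directors 3 ≥ 2 → met
4. condition 'performs high-complexity testing' holds; personnel competency assessment 41 days ago vs limit 45 → met
5. cyber liability coverage $215,000 ≥ $200,000 → met
6. CLIA inspection 131 days ago vs limit 120 → not met
7. biosafety cabinet certification 236 days ago vs limit 365 → met
Not met: 1 of 7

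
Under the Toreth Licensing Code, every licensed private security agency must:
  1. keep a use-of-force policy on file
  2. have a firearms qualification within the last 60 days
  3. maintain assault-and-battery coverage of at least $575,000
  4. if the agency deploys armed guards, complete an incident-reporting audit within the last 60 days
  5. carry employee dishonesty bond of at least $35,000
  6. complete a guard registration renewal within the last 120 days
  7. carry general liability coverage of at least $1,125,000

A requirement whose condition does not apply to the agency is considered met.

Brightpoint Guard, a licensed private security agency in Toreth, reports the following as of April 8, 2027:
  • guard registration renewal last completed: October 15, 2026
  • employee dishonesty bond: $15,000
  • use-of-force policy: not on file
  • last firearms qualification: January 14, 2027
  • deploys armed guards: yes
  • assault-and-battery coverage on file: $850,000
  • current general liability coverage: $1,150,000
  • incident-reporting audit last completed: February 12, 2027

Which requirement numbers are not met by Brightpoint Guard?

1. use-of-force policy absent → not met
2. firearms qualification 84 days ago vs limit 60 → not met
3. assault-and-battery coverage $850,000 ≥ $575,000 → met
4. condition 'deploys armed guards' holds; incident-reporting audit 55 days ago vs limit 60 → met
5. employee dishonesty bond $15,000 < $35,000 → not met
6. guard registration renewal 175 days ago vs limit 120 → not met
7. general liability coverage $1,150,000 ≥ $1,125,000 → met
Not met: 1, 2, 5, 6

1, 2, 5, 6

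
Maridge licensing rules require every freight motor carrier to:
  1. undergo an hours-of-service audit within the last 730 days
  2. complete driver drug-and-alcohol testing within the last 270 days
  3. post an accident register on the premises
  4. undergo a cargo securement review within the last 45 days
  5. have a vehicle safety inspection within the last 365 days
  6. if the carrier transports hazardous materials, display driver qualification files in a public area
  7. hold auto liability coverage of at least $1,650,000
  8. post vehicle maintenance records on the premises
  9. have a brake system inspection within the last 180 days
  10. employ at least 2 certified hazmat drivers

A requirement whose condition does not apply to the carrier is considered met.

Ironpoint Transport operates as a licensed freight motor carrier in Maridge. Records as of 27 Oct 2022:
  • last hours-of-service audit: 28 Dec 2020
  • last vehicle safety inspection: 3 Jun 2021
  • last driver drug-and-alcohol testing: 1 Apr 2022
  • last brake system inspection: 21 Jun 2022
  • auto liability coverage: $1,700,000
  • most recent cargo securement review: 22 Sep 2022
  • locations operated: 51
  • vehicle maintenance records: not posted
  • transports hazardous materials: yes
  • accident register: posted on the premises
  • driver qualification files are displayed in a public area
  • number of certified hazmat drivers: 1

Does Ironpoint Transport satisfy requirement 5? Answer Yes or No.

No

5. vehicle safety inspection 511 days ago vs limit 365 → not met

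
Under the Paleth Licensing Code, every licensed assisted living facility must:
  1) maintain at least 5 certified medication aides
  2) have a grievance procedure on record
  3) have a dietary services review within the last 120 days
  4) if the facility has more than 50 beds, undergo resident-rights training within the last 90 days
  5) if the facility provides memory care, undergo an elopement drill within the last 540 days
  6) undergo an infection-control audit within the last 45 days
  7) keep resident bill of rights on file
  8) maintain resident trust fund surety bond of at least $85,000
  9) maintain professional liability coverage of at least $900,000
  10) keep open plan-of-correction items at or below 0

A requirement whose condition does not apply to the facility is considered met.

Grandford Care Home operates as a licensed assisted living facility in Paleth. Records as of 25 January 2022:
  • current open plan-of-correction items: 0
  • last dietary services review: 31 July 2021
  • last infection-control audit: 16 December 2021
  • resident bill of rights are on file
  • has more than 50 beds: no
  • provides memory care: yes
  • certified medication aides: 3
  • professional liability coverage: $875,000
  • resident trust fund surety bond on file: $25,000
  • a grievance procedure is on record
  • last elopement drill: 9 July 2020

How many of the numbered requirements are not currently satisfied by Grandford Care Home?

5

1. certified medication aides 3 < 5 → not met
2. grievance procedure present → met
3. dietary services review 178 days ago vs limit 120 → not met
4. condition 'has more than 50 beds' does not hold → requirement n/a → met
5. condition 'provides memory care' holds; elopement drill 565 days ago vs limit 540 → not met
6. infection-control audit 40 days ago vs limit 45 → met
7. resident bill of rights present → met
8. resident trust fund surety bond $25,000 < $85,000 → not met
9. professional liability coverage $875,000 < $900,000 → not met
10. open plan-of-correction items 0 ≤ 0 → met
Not met: 5 of 10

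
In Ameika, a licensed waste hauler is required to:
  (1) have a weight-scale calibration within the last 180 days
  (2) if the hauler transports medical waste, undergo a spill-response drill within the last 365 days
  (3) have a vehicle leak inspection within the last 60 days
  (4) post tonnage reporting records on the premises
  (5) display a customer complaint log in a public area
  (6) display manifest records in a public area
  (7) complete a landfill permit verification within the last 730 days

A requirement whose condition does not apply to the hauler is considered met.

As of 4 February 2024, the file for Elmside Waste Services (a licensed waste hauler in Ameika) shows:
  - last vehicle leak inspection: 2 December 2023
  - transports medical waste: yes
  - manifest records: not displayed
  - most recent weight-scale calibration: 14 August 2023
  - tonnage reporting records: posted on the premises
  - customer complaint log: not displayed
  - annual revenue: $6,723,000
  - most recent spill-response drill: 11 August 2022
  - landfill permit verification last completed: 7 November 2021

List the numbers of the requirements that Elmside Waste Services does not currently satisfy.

1. weight-scale calibration 174 days ago vs limit 180 → met
2. condition 'transports medical waste' holds; spill-response drill 542 days ago vs limit 365 → not met
3. vehicle leak inspection 64 days ago vs limit 60 → not met
4. tonnage reporting records present → met
5. customer complaint log absent → not met
6. manifest records absent → not met
7. landfill permit verification 819 days ago vs limit 730 → not met
Not met: 2, 3, 5, 6, 7

2, 3, 5, 6, 7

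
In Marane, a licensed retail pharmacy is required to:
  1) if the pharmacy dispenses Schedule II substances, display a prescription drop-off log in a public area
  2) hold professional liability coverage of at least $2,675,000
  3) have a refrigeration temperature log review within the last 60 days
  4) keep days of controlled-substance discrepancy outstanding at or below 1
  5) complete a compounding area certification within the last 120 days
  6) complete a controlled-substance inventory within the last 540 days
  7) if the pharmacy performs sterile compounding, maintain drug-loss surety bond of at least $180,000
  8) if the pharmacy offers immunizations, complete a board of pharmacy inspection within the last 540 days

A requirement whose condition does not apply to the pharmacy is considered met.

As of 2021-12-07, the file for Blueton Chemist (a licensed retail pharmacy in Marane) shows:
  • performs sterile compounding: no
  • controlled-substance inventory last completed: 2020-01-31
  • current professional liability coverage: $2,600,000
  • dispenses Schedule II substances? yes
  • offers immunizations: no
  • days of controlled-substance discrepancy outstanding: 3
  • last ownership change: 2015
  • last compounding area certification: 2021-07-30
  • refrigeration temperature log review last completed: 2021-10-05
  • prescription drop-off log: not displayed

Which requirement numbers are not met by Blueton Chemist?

1, 2, 3, 4, 5, 6

1. condition 'dispenses Schedule II substances' holds; prescription drop-off log absent → not met
2. professional liability coverage $2,600,000 < $2,675,000 → not met
3. refrigeration temperature log review 63 days ago vs limit 60 → not met
4. days of controlled-substance discrepancy outstanding 3 > 1 → not met
5. compounding area certification 130 days ago vs limit 120 → not met
6. controlled-substance inventory 676 days ago vs limit 540 → not met
7. condition 'performs sterile compounding' does not hold → requirement n/a → met
8. condition 'offers immunizations' does not hold → requirement n/a → met
Not met: 1, 2, 3, 4, 5, 6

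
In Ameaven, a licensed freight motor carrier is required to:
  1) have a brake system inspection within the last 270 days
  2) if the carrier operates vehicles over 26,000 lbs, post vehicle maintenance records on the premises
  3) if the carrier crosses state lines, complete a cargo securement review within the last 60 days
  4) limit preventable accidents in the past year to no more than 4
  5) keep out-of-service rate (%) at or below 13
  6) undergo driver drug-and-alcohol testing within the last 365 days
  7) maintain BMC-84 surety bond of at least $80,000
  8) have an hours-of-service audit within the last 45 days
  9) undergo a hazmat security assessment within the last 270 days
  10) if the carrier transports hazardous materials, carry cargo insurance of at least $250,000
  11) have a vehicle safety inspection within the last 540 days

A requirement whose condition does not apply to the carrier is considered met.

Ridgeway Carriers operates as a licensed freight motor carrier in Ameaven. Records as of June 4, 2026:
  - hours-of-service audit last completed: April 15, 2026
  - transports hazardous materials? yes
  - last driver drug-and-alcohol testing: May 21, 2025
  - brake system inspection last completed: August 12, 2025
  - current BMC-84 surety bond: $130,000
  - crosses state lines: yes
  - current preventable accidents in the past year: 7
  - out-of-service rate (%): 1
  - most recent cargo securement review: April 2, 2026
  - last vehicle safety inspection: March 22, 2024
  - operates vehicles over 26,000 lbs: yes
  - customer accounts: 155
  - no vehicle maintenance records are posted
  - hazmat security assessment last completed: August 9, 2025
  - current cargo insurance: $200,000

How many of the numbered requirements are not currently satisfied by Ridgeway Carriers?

9

1. brake system inspection 296 days ago vs limit 270 → not met
2. condition 'operates vehicles over 26,000 lbs' holds; vehicle maintenance records absent → not met
3. condition 'crosses state lines' holds; cargo securement review 63 days ago vs limit 60 → not met
4. preventable accidents in the past year 7 > 4 → not met
5. out-of-service rate (%) 1 ≤ 13 → met
6. driver drug-and-alcohol testing 379 days ago vs limit 365 → not met
7. BMC-84 surety bond $130,000 ≥ $80,000 → met
8. hours-of-service audit 50 days ago vs limit 45 → not met
9. hazmat security assessment 299 days ago vs limit 270 → not met
10. condition 'transports hazardous materials' holds; cargo insurance $200,000 < $250,000 → not met
11. vehicle safety inspection 804 days ago vs limit 540 → not met
Not met: 9 of 11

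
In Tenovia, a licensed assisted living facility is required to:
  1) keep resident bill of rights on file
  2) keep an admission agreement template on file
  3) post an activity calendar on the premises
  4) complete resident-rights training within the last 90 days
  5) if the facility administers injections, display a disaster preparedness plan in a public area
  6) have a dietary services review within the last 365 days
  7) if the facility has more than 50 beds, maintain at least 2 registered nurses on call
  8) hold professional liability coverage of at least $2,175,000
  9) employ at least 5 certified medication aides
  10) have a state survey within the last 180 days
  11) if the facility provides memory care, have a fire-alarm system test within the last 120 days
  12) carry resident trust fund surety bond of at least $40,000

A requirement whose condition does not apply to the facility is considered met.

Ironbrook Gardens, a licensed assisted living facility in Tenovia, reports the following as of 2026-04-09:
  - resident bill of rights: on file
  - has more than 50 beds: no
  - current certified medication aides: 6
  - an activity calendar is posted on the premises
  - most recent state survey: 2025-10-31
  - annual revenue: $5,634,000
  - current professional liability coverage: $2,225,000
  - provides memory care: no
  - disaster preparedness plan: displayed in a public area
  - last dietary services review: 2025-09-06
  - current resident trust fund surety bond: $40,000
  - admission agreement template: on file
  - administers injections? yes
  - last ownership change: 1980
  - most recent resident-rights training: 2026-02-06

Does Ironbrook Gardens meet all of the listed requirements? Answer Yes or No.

1. resident bill of rights present → met
2. admission agreement template present → met
3. activity calendar present → met
4. resident-rights training 62 days ago vs limit 90 → met
5. condition 'administers injections' holds; disaster preparedness plan present → met
6. dietary services review 215 days ago vs limit 365 → met
7. condition 'has more than 50 beds' does not hold → requirement n/a → met
8. professional liability coverage $2,225,000 ≥ $2,175,000 → met
9. certified medication aides 6 ≥ 5 → met
10. state survey 160 days ago vs limit 180 → met
11. condition 'provides memory care' does not hold → requirement n/a → met
12. resident trust fund surety bond $40,000 ≥ $40,000 → met
All met.

Yes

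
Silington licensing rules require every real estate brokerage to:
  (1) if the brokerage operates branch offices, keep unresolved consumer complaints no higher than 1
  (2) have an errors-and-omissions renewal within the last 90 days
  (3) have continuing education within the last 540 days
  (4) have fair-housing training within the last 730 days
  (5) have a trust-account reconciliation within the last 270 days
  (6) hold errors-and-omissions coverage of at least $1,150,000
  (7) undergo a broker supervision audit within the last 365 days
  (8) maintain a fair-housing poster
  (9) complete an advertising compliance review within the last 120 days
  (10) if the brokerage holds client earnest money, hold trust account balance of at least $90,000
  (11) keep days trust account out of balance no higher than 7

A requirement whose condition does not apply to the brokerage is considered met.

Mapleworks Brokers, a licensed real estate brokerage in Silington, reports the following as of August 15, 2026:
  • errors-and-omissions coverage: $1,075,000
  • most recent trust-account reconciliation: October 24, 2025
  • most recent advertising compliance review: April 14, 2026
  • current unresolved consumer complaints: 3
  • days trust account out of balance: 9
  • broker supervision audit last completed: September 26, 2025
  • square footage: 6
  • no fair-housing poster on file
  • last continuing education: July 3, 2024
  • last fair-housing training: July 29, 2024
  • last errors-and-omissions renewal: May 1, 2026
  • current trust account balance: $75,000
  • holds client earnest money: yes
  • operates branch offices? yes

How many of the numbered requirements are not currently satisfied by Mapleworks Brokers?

10

1. condition 'operates branch offices' holds; unresolved consumer complaints 3 > 1 → not met
2. errors-and-omissions renewal 106 days ago vs limit 90 → not met
3. continuing education 773 days ago vs limit 540 → not met
4. fair-housing training 747 days ago vs limit 730 → not met
5. trust-account reconciliation 295 days ago vs limit 270 → not met
6. errors-and-omissions coverage $1,075,000 < $1,150,000 → not met
7. broker supervision audit 323 days ago vs limit 365 → met
8. fair-housing poster absent → not met
9. advertising compliance review 123 days ago vs limit 120 → not met
10. condition 'holds client earnest money' holds; trust account balance $75,000 < $90,000 → not met
11. days trust account out of balance 9 > 7 → not met
Not met: 10 of 11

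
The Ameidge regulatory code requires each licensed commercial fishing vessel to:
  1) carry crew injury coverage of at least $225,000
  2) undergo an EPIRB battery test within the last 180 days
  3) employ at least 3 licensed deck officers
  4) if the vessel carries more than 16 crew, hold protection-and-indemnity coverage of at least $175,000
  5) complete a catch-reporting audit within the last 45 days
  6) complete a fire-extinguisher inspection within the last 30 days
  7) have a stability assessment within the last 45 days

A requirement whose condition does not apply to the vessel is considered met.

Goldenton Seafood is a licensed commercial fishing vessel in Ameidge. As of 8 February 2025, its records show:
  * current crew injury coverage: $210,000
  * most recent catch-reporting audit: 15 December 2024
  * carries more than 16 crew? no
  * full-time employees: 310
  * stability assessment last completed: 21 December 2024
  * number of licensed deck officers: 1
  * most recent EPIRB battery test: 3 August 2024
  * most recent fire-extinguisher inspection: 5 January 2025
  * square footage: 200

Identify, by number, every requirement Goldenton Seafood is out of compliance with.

1. crew injury coverage $210,000 < $225,000 → not met
2. EPIRB battery test 189 days ago vs limit 180 → not met
3. licensed deck officers 1 < 3 → not met
4. condition 'carries more than 16 crew' does not hold → requirement n/a → met
5. catch-reporting audit 55 days ago vs limit 45 → not met
6. fire-extinguisher inspection 34 days ago vs limit 30 → not met
7. stability assessment 49 days ago vs limit 45 → not met
Not met: 1, 2, 3, 5, 6, 7

1, 2, 3, 5, 6, 7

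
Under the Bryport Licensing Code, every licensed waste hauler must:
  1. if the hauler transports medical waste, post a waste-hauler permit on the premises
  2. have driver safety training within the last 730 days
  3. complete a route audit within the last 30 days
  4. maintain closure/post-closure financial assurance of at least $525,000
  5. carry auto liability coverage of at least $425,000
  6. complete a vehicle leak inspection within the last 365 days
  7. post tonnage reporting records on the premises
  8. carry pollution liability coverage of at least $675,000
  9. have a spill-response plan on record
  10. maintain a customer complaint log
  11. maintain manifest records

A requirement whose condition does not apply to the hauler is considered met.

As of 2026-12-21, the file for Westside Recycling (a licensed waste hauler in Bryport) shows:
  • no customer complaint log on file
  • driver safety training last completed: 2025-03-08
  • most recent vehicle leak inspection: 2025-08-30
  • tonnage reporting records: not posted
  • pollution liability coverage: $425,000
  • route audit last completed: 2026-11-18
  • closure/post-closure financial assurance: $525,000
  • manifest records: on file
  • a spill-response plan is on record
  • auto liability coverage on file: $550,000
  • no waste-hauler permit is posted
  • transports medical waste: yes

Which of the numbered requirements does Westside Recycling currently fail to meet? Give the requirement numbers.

1, 3, 6, 7, 8, 10

1. condition 'transports medical waste' holds; waste-hauler permit absent → not met
2. driver safety training 653 days ago vs limit 730 → met
3. route audit 33 days ago vs limit 30 → not met
4. closure/post-closure financial assurance $525,000 ≥ $525,000 → met
5. auto liability coverage $550,000 ≥ $425,000 → met
6. vehicle leak inspection 478 days ago vs limit 365 → not met
7. tonnage reporting records absent → not met
8. pollution liability coverage $425,000 < $675,000 → not met
9. spill-response plan present → met
10. customer complaint log absent → not met
11. manifest records present → met
Not met: 1, 3, 6, 7, 8, 10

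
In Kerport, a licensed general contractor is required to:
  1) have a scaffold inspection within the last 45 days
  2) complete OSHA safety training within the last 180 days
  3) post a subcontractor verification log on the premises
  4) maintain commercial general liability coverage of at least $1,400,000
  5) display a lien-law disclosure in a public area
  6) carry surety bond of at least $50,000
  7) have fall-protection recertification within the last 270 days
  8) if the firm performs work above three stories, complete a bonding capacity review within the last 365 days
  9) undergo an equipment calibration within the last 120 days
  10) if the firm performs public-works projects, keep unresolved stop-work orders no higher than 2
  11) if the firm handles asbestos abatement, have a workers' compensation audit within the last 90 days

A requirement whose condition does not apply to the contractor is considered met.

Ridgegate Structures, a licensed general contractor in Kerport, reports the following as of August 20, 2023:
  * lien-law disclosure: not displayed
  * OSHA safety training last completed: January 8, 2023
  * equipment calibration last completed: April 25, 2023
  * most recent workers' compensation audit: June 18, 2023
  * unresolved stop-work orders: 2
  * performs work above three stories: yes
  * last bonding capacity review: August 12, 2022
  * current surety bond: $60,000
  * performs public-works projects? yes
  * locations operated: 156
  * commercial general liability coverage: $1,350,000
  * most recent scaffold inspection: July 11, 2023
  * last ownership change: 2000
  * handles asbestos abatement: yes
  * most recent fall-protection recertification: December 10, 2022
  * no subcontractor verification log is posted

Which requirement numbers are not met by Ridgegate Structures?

2, 3, 4, 5, 8

1. scaffold inspection 40 days ago vs limit 45 → met
2. OSHA safety training 224 days ago vs limit 180 → not met
3. subcontractor verification log absent → not met
4. commercial general liability coverage $1,350,000 < $1,400,000 → not met
5. lien-law disclosure absent → not met
6. surety bond $60,000 ≥ $50,000 → met
7. fall-protection recertification 253 days ago vs limit 270 → met
8. condition 'performs work above three stories' holds; bonding capacity review 373 days ago vs limit 365 → not met
9. equipment calibration 117 days ago vs limit 120 → met
10. condition 'performs public-works projects' holds; unresolved stop-work orders 2 ≤ 2 → met
11. condition 'handles asbestos abatement' holds; workers' compensation audit 63 days ago vs limit 90 → met
Not met: 2, 3, 4, 5, 8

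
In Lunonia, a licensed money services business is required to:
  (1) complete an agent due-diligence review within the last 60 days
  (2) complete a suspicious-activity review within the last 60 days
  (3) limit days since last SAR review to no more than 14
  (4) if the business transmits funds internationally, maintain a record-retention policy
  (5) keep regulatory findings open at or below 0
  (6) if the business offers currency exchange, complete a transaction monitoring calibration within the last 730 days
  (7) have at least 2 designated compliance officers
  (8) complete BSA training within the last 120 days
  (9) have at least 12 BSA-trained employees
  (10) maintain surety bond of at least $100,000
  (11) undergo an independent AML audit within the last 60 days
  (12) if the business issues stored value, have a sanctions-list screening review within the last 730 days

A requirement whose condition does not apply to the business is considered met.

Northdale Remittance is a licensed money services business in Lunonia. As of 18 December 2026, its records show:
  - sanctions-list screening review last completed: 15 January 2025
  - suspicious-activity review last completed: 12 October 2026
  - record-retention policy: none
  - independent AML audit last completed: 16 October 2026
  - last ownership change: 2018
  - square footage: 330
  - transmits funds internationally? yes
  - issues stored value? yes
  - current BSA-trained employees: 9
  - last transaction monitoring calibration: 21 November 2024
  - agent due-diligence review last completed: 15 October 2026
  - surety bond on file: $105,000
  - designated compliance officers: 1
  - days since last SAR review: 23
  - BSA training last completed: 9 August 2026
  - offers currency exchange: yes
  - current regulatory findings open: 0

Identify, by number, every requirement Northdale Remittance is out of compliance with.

1, 2, 3, 4, 6, 7, 8, 9, 11

1. agent due-diligence review 64 days ago vs limit 60 → not met
2. suspicious-activity review 67 days ago vs limit 60 → not met
3. days since last SAR review 23 > 14 → not met
4. condition 'transmits funds internationally' holds; record-retention policy absent → not met
5. regulatory findings open 0 ≤ 0 → met
6. condition 'offers currency exchange' holds; transaction monitoring calibration 757 days ago vs limit 730 → not met
7. designated compliance officers 1 < 2 → not met
8. BSA training 131 days ago vs limit 120 → not met
9. BSA-trained employees 9 < 12 → not met
10. surety bond $105,000 ≥ $100,000 → met
11. independent AML audit 63 days ago vs limit 60 → not met
12. condition 'issues stored value' holds; sanctions-list screening review 702 days ago vs limit 730 → met
Not met: 1, 2, 3, 4, 6, 7, 8, 9, 11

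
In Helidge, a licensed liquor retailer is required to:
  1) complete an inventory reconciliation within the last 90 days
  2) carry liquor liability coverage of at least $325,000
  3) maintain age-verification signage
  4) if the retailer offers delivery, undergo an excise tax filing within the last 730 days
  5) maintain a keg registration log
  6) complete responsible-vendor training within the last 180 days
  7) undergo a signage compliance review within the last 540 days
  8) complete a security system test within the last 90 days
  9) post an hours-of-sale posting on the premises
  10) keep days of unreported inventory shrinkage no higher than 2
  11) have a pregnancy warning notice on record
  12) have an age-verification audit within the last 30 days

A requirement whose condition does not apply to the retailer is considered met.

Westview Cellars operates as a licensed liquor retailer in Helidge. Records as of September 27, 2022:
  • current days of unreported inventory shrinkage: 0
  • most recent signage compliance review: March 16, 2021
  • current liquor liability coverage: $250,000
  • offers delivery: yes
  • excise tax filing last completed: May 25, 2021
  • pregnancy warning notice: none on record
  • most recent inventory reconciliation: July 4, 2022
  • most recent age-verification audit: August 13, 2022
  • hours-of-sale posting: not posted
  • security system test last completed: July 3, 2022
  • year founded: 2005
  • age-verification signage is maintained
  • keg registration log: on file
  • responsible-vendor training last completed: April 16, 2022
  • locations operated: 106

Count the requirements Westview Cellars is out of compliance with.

1. inventory reconciliation 85 days ago vs limit 90 → met
2. liquor liability coverage $250,000 < $325,000 → not met
3. age-verification signage present → met
4. condition 'offers delivery' holds; excise tax filing 490 days ago vs limit 730 → met
5. keg registration log present → met
6. responsible-vendor training 164 days ago vs limit 180 → met
7. signage compliance review 560 days ago vs limit 540 → not met
8. security system test 86 days ago vs limit 90 → met
9. hours-of-sale posting absent → not met
10. days of unreported inventory shrinkage 0 ≤ 2 → met
11. pregnancy warning notice absent → not met
12. age-verification audit 45 days ago vs limit 30 → not met
Not met: 5 of 12

5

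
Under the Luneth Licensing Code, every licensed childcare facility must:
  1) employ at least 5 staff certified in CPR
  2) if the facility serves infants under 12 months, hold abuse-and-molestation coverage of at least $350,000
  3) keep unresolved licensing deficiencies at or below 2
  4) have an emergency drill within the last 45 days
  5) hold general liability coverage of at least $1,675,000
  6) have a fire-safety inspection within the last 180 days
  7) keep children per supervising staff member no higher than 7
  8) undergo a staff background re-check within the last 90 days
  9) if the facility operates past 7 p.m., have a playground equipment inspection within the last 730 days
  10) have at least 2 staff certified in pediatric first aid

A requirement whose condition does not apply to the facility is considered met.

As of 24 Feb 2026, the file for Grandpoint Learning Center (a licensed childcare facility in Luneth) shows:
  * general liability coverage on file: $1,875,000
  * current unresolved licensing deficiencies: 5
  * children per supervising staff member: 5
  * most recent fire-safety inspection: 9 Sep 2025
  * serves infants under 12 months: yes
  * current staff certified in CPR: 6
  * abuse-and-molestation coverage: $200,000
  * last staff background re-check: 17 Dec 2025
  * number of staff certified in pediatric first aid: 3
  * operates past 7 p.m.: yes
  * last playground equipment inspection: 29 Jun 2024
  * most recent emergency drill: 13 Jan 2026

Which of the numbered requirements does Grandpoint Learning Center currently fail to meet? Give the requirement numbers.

2, 3

1. staff certified in CPR 6 ≥ 5 → met
2. condition 'serves infants under 12 months' holds; abuse-and-molestation coverage $200,000 < $350,000 → not met
3. unresolved licensing deficiencies 5 > 2 → not met
4. emergency drill 42 days ago vs limit 45 → met
5. general liability coverage $1,875,000 ≥ $1,675,000 → met
6. fire-safety inspection 168 days ago vs limit 180 → met
7. children per supervising staff member 5 ≤ 7 → met
8. staff background re-check 69 days ago vs limit 90 → met
9. condition 'operates past 7 p.m.' holds; playground equipment inspection 605 days ago vs limit 730 → met
10. staff certified in pediatric first aid 3 ≥ 2 → met
Not met: 2, 3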